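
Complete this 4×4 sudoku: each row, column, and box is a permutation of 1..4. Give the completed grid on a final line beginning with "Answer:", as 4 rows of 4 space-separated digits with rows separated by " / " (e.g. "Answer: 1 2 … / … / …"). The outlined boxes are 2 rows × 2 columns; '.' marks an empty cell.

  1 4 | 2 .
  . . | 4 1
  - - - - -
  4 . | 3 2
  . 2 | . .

Step 1. [r2c2∈{3}] r2c2's peers cover all but 3. So r2c2=3.
Step 2. [r1c4∈{3}] nothing but 3 survives at r1c4, so r1c4=3.
Step 3. [r4c4∈{4}] r4c4's peers cover all but 4. So r4c4=4.
Step 4. [r4c3∈{1}] r4c3 is down to just 1, so r4c3=1.
Step 5. [r3c2∈{1}] r3c2's peers cover all but 1, so r3c2=1.
Step 6. [r2c1∈{2}] r2c1 has the single candidate 2 ⇒ r2c1=2.
Step 7. [r4c1∈{3}] nothing but 3 survives at r4c1 ⇒ r4c1=3.

Answer: 1 4 2 3 / 2 3 4 1 / 4 1 3 2 / 3 2 1 4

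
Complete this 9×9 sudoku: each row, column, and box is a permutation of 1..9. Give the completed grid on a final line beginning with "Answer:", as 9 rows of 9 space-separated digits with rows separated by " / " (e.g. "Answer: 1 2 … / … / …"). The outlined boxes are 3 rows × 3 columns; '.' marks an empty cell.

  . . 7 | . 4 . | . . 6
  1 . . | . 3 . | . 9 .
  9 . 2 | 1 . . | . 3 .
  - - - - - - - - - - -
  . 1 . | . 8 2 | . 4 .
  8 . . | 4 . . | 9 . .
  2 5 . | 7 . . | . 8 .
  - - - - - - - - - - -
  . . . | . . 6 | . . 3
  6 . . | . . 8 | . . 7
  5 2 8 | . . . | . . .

Step 1. [r7c7∈{1,2,4,5,8}] 8 has one home in row 7: r7c7. So r7c7=8.
Step 2. [r2c3∈{4,5,6}] r2c3 is the only open cell in col 3 admitting 5, so r2c3=5.
Step 3. [r9c6∈{1,3,4,7,9}] r9c6 is the only open cell in col 6 admitting 4 ⇒ r9c6=4.
Step 4. [r8c7∈{1,2,4,5}] r8c7 is the only open cell in box 9 admitting 4, so r8c7=4.
Step 5. [r5c8∈{1,2,5,6,7}] across col 8, 7 lands solely at r5c8. So r5c8=7.
Step 6. [r6c9∈{1}] nothing but 1 survives at r6c9. So r6c9=1.
Step 7. [r6c3∈{3,4,6,9}] 4 has one home in row 6: r6c3 ⇒ r6c3=4.
Step 8. [r4c3∈{3,6,9}] 9 has one home in box 4: r4c3. So r4c3=9.
Step 9. [r9c5∈{1,7,9}] r9c5 is the only open cell in row 9 admitting 7, so r9c5=7.
Step 10. [r4c9∈{5}] only 5 remains possible at r4c9, so r4c9=5.
Step 11. [r7c3∈{1}] only 1 remains possible at r7c3, so r7c3=1.
Step 12. [r8c5∈{1,2,5,9}] in box 8, 1 fits only at r8c5 ⇒ r8c5=1.
Step 13. [r7c5∈{2,5,9}] across col 5, 2 lands solely at r7c5. So r7c5=2.
Step 14. [r7c8∈{5}] r7c8's peers cover all but 5. So r7c8=5.
Step 15. [r7c4∈{9}] r7c4's peers cover all but 9 ⇒ r7c4=9.
Step 16. [r8c3∈{3}] nothing but 3 survives at r8c3 ⇒ r8c3=3.
Step 17. [r4c1∈{3,7}] across row 4, 7 lands solely at r4c1, so r4c1=7.
Step 18. [r5c2∈{3,6}] r5c2 is the only open cell in box 4 admitting 3 ⇒ r5c2=3.
Step 19. [r1c2∈{8}] only 8 remains possible at r1c2 ⇒ r1c2=8.
Step 20. [r6c6∈{3,9}] col 6 places 3 nowhere but r6c6, so r6c6=3.
Step 21. [r4c4∈{6}] r4c4 is down to just 6. So r4c4=6.
Step 22. [r2c6∈{7}] r2c6's peers cover all but 7. So r2c6=7.
Step 23. [r3c6∈{5}] only 5 remains possible at r3c6 ⇒ r3c6=5.
Step 24. [r2c7∈{2}] r2c7's peers cover all but 2. So r2c7=2.
Step 25. [r3c9∈{4,8}] 8 has one home in row 3: r3c9, so r3c9=8.
Step 26. [r3c2∈{4,6}] row 3 places 4 nowhere but r3c2 ⇒ r3c2=4.
Step 27. [r1c8∈{1}] nothing but 1 survives at r1c8, so r1c8=1.
Step 28. [r6c7∈{6}] r6c7 has the single candidate 6. So r6c7=6.
Step 29. [r1c4∈{2}] nothing but 2 survives at r1c4 ⇒ r1c4=2.
Step 30. [r3c5∈{6}] r3c5 is down to just 6, so r3c5=6.
Step 31. [r5c3∈{6}] nothing but 6 survives at r5c3. So r5c3=6.
Step 32. [r1c6∈{9}] r1c6's peers cover all but 9. So r1c6=9.
Step 33. [r8c4∈{5}] nothing but 5 survives at r8c4 ⇒ r8c4=5.
Step 34. [r7c2∈{7}] only 7 remains possible at r7c2 ⇒ r7c2=7.
Step 35. [r8c2∈{9}] r8c2 is down to just 9. So r8c2=9.
Step 36. [r9c9∈{9}] r9c9 has the single candidate 9. So r9c9=9.
Step 37. [r1c7∈{5}] r1c7 has the single candidate 5 ⇒ r1c7=5.
Step 38. [r1c1∈{3}] nothing but 3 survives at r1c1, so r1c1=3.
Step 39. [r5c9∈{2}] r5c9 has the single candidate 2, so r5c9=2.
Step 40. [r8c8∈{2}] r8c8's peers cover all but 2, so r8c8=2.
Step 41. [r9c8∈{6}] only 6 remains possible at r9c8. So r9c8=6.
Step 42. [r9c4∈{3}] r9c4 is down to just 3. So r9c4=3.
Step 43. [r2c4∈{8}] r2c4 is down to just 8 ⇒ r2c4=8.
Step 44. [r7c1∈{4}] nothing but 4 survives at r7c1 ⇒ r7c1=4.
Step 45. [r5c5∈{5}] r5c5's peers cover all but 5. So r5c5=5.
Step 46. [r9c7∈{1}] nothing but 1 survives at r9c7, so r9c7=1.
Step 47. [r2c2∈{6}] r2c2 is down to just 6 ⇒ r2c2=6.
Step 48. [r6c5∈{9}] r6c5 is down to just 9. So r6c5=9.
Step 49. [r5c6∈{1}] r5c6 has the single candidate 1. So r5c6=1.
Step 50. [r3c7∈{7}] only 7 remains possible at r3c7. So r3c7=7.
Step 51. [r4c7∈{3}] only 3 remains possible at r4c7. So r4c7=3.
Step 52. [r2c9∈{4}] nothing but 4 survives at r2c9, so r2c9=4.

Answer: 3 8 7 2 4 9 5 1 6 / 1 6 5 8 3 7 2 9 4 / 9 4 2 1 6 5 7 3 8 / 7 1 9 6 8 2 3 4 5 / 8 3 6 4 5 1 9 7 2 / 2 5 4 7 9 3 6 8 1 / 4 7 1 9 2 6 8 5 3 / 6 9 3 5 1 8 4 2 7 / 5 2 8 3 7 4 1 6 9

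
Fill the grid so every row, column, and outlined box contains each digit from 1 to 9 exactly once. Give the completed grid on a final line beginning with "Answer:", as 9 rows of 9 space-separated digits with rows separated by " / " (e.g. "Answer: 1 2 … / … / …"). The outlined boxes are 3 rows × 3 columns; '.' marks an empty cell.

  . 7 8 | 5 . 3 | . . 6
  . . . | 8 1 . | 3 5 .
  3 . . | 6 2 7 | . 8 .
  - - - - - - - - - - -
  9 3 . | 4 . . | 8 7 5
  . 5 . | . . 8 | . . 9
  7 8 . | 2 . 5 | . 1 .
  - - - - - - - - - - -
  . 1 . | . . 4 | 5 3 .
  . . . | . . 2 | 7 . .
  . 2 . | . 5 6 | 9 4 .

Step 1. [r6c5∈{3,6,9}] 9 has one home in row 6: r6c5 ⇒ r6c5=9.
Step 2. [r4c3∈{1,2,6}] in row 4, 2 fits only at r4c3, so r4c3=2.
Step 3. [r8c8∈{6}] r8c8's peers cover all but 6, so r8c8=6.
Step 4. [r3c3∈{1,4,5,9}] r3c3 is the only open cell in row 3 admitting 5 ⇒ r3c3=5.
Step 5. [r3c2∈{4,9}] row 3 places 9 nowhere but r3c2. So r3c2=9.
Step 6. [r1c1∈{1,2,4}] box 1 places 1 nowhere but r1c1 ⇒ r1c1=1.
Step 7. [r2c2∈{4,6}] r2c2 is the only open cell in col 2 admitting 6, so r2c2=6.
Step 8. [r2c3∈{4}] only 4 remains possible at r2c3 ⇒ r2c3=4.
Step 9. [r6c3∈{6}] r6c3's peers cover all but 6, so r6c3=6.
Step 10. [r6c7∈{4}] r6c7 is down to just 4. So r6c7=4.
Step 11. [r1c7∈{2}] r1c7 has the single candidate 2, so r1c7=2.
Step 12. [r9c1∈{8}] r9c1's peers cover all but 8 ⇒ r9c1=8.
Step 13. [r9c9∈{1}] nothing but 1 survives at r9c9 ⇒ r9c9=1.
Step 14. [r8c4∈{1,3,9}] row 8 places 1 nowhere but r8c4 ⇒ r8c4=1.
Step 15. [r7c4∈{7,9}] across col 4, 9 lands solely at r7c4, so r7c4=9.
Step 16. [r8c9∈{8}] only 8 remains possible at r8c9. So r8c9=8.
Step 17. [r8c5∈{3}] only 3 remains possible at r8c5 ⇒ r8c5=3.
Step 18. [r9c4∈{7}] r9c4 has the single candidate 7. So r9c4=7.
Step 19. [r8c1∈{4,5}] across row 8, 5 lands solely at r8c1, so r8c1=5.
Step 20. [r5c7∈{6}] only 6 remains possible at r5c7. So r5c7=6.
Step 21. [r5c8∈{2}] r5c8's peers cover all but 2, so r5c8=2.
Step 22. [r7c3∈{7}] only 7 remains possible at r7c3. So r7c3=7.
Step 23. [r1c8∈{9}] r1c8 has the single candidate 9 ⇒ r1c8=9.
Step 24. [r5c4∈{3}] nothing but 3 survives at r5c4, so r5c4=3.
Step 25. [r3c7∈{1}] only 1 remains possible at r3c7, so r3c7=1.
Step 26. [r2c1∈{2}] nothing but 2 survives at r2c1. So r2c1=2.
Step 27. [r6c9∈{3}] only 3 remains possible at r6c9, so r6c9=3.
Step 28. [r8c3∈{9}] only 9 remains possible at r8c3. So r8c3=9.
Step 29. [r4c6∈{1}] only 1 remains possible at r4c6, so r4c6=1.
Step 30. [r7c1∈{6}] r7c1's peers cover all but 6. So r7c1=6.
Step 31. [r4c5∈{6}] r4c5 has the single candidate 6. So r4c5=6.
Step 32. [r2c9∈{7}] nothing but 7 survives at r2c9, so r2c9=7.
Step 33. [r3c9∈{4}] r3c9's peers cover all but 4. So r3c9=4.
Step 34. [r2c6∈{9}] r2c6's peers cover all but 9, so r2c6=9.
Step 35. [r7c5∈{8}] r7c5 has the single candidate 8, so r7c5=8.
Step 36. [r1c5∈{4}] only 4 remains possible at r1c5. So r1c5=4.
Step 37. [r5c5∈{7}] r5c5 is down to just 7, so r5c5=7.
Step 38. [r9c3∈{3}] only 3 remains possible at r9c3 ⇒ r9c3=3.
Step 39. [r7c9∈{2}] only 2 remains possible at r7c9. So r7c9=2.
Step 40. [r5c3∈{1}] only 1 remains possible at r5c3. So r5c3=1.
Step 41. [r8c2∈{4}] r8c2 has the single candidate 4, so r8c2=4.
Step 42. [r5c1∈{4}] r5c1 is down to just 4, so r5c1=4.

Answer: 1 7 8 5 4 3 2 9 6 / 2 6 4 8 1 9 3 5 7 / 3 9 5 6 2 7 1 8 4 / 9 3 2 4 6 1 8 7 5 / 4 5 1 3 7 8 6 2 9 / 7 8 6 2 9 5 4 1 3 / 6 1 7 9 8 4 5 3 2 / 5 4 9 1 3 2 7 6 8 / 8 2 3 7 5 6 9 4 1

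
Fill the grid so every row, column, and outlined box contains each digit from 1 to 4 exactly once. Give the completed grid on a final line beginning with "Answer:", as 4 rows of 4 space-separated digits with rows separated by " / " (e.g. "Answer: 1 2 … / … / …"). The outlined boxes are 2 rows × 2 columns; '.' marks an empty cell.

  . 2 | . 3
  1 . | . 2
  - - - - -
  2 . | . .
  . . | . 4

Step 1. [r1c3∈{1,4}] r1c3 is the only open cell in row 1 admitting 1, so r1c3=1.
Step 2. [r3c2∈{1,3,4}] row 3 places 4 nowhere but r3c2 ⇒ r3c2=4.
Step 3. [r4c1∈{3}] nothing but 3 survives at r4c1 ⇒ r4c1=3.
Step 4. [r3c3∈{3}] only 3 remains possible at r3c3. So r3c3=3.
Step 5. [r3c4∈{1}] r3c4's peers cover all but 1, so r3c4=1.
Step 6. [r2c2∈{3}] r2c2 is down to just 3, so r2c2=3.
Step 7. [r2c3∈{4}] r2c3's peers cover all but 4. So r2c3=4.
Step 8. [r4c3∈{2}] only 2 remains possible at r4c3. So r4c3=2.
Step 9. [r4c2∈{1}] r4c2 is down to just 1, so r4c2=1.
Step 10. [r1c1∈{4}] r1c1 has the single candidate 4, so r1c1=4.

Answer: 4 2 1 3 / 1 3 4 2 / 2 4 3 1 / 3 1 2 4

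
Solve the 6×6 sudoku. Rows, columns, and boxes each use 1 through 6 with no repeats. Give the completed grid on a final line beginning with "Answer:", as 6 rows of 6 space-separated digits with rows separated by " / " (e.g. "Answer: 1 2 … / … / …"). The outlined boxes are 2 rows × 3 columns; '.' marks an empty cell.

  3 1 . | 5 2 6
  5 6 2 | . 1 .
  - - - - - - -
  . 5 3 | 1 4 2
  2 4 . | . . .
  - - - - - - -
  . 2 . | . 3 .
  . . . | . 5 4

Step 1. [r5c4∈{6}] r5c4's peers cover all but 6 ⇒ r5c4=6.
Step 2. [r4c3∈{1,6}] in row 4, 1 fits only at r4c3, so r4c3=1.
Step 3. [r6c1∈{1,6}] row 6 places 1 nowhere but r6c1, so r6c1=1.
Step 4. [r4c4∈{3}] only 3 remains possible at r4c4 ⇒ r4c4=3.
Step 5. [r5c3∈{4,5}] r5c3 is the only open cell in row 5 admitting 5 ⇒ r5c3=5.
Step 6. [r6c2∈{3}] r6c2 has the single candidate 3, so r6c2=3.
Step 7. [r4c6∈{5}] r4c6 is down to just 5, so r4c6=5.
Step 8. [r2c6∈{3}] r2c6's peers cover all but 3 ⇒ r2c6=3.
Step 9. [r1c3∈{4}] r1c3's peers cover all but 4, so r1c3=4.
Step 10. [r6c4∈{2}] only 2 remains possible at r6c4, so r6c4=2.
Step 11. [r5c6∈{1}] r5c6 is down to just 1, so r5c6=1.
Step 12. [r4c5∈{6}] r4c5 is down to just 6, so r4c5=6.
Step 13. [r2c4∈{4}] only 4 remains possible at r2c4 ⇒ r2c4=4.
Step 14. [r3c1∈{6}] only 6 remains possible at r3c1 ⇒ r3c1=6.
Step 15. [r5c1∈{4}] r5c1 is down to just 4, so r5c1=4.
Step 16. [r6c3∈{6}] nothing but 6 survives at r6c3 ⇒ r6c3=6.

Answer: 3 1 4 5 2 6 / 5 6 2 4 1 3 / 6 5 3 1 4 2 / 2 4 1 3 6 5 / 4 2 5 6 3 1 / 1 3 6 2 5 4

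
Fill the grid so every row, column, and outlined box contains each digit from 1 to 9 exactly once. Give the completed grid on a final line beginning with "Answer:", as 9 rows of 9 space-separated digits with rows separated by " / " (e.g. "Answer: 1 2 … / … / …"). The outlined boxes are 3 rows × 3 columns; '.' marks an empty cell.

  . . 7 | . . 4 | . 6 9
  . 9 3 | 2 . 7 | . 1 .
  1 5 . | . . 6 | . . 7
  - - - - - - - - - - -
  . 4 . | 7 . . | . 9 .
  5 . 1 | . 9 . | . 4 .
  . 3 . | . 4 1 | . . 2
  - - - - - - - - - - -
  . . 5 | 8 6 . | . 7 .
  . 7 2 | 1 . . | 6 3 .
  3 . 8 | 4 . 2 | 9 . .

Step 1. [r8c5∈{5}] r8c5 has the single candidate 5. So r8c5=5.
Step 2. [r2c5∈{8}] r2c5 is down to just 8. So r2c5=8.
Step 3. [r3c5∈{3}] r3c5 has the single candidate 3. So r3c5=3.
Step 4. [r1c7∈{2,3,5,8}] in row 1, 3 fits only at r1c7 ⇒ r1c7=3.
Step 5. [r4c6∈{3,5,8}] in col 6, 5 fits only at r4c6 ⇒ r4c6=5.
Step 6. [r4c3∈{6}] only 6 remains possible at r4c3, so r4c3=6.
Step 7. [r5c6∈{3,8}] in col 6, 8 fits only at r5c6 ⇒ r5c6=8.
Step 8. [r4c9∈{1,3,8}] 3 has one home in row 4: r4c9. So r4c9=3.
Step 9. [r7c2∈{1}] r7c2's peers cover all but 1. So r7c2=1.
Step 10. [r7c9∈{4}] only 4 remains possible at r7c9. So r7c9=4.
Step 11. [r7c1∈{9}] r7c1 has the single candidate 9 ⇒ r7c1=9.
Step 12. [r5c2∈{2}] only 2 remains possible at r5c2. So r5c2=2.
Step 13. [r4c1∈{8}] r4c1 is down to just 8. So r4c1=8.
Step 14. [r2c9∈{5}] only 5 remains possible at r2c9 ⇒ r2c9=5.
Step 15. [r6c7∈{5,7,8}] col 7 places 5 nowhere but r6c7. So r6c7=5.
Step 16. [r3c7∈{2,4,8}] col 7 places 8 nowhere but r3c7, so r3c7=8.
Step 17. [r5c9∈{6}] r5c9's peers cover all but 6, so r5c9=6.
Step 18. [r2c7∈{4}] r2c7 is down to just 4 ⇒ r2c7=4.
Step 19. [r6c3∈{9}] r6c3 has the single candidate 9, so r6c3=9.
Step 20. [r8c1∈{4}] only 4 remains possible at r8c1, so r8c1=4.
Step 21. [r2c1∈{6}] r2c1's peers cover all but 6. So r2c1=6.
Step 22. [r9c9∈{1}] only 1 remains possible at r9c9, so r9c9=1.
Step 23. [r8c6∈{9}] nothing but 9 survives at r8c6, so r8c6=9.
Step 24. [r8c9∈{8}] r8c9 has the single candidate 8. So r8c9=8.
Step 25. [r4c7∈{1}] r4c7 is down to just 1, so r4c7=1.
Step 26. [r1c5∈{1}] r1c5's peers cover all but 1, so r1c5=1.
Step 27. [r7c7∈{2}] only 2 remains possible at r7c7. So r7c7=2.
Step 28. [r3c4∈{9}] r3c4 has the single candidate 9, so r3c4=9.
Step 29. [r1c2∈{8}] r1c2 is down to just 8, so r1c2=8.
Step 30. [r9c8∈{5}] r9c8 has the single candidate 5 ⇒ r9c8=5.
Step 31. [r1c4∈{5}] r1c4 has the single candidate 5 ⇒ r1c4=5.
Step 32. [r7c6∈{3}] r7c6 has the single candidate 3, so r7c6=3.
Step 33. [r3c3∈{4}] nothing but 4 survives at r3c3 ⇒ r3c3=4.
Step 34. [r4c5∈{2}] r4c5's peers cover all but 2, so r4c5=2.
Step 35. [r6c8∈{8}] only 8 remains possible at r6c8, so r6c8=8.
Step 36. [r5c7∈{7}] only 7 remains possible at r5c7 ⇒ r5c7=7.
Step 37. [r6c4∈{6}] r6c4's peers cover all but 6 ⇒ r6c4=6.
Step 38. [r1c1∈{2}] r1c1 is down to just 2, so r1c1=2.
Step 39. [r5c4∈{3}] r5c4 is down to just 3 ⇒ r5c4=3.
Step 40. [r3c8∈{2}] r3c8 has the single candidate 2. So r3c8=2.
Step 41. [r6c1∈{7}] r6c1 is down to just 7. So r6c1=7.
Step 42. [r9c2∈{6}] r9c2 has the single candidate 6, so r9c2=6.
Step 43. [r9c5∈{7}] r9c5's peers cover all but 7, so r9c5=7.

Answer: 2 8 7 5 1 4 3 6 9 / 6 9 3 2 8 7 4 1 5 / 1 5 4 9 3 6 8 2 7 / 8 4 6 7 2 5 1 9 3 / 5 2 1 3 9 8 7 4 6 / 7 3 9 6 4 1 5 8 2 / 9 1 5 8 6 3 2 7 4 / 4 7 2 1 5 9 6 3 8 / 3 6 8 4 7 2 9 5 1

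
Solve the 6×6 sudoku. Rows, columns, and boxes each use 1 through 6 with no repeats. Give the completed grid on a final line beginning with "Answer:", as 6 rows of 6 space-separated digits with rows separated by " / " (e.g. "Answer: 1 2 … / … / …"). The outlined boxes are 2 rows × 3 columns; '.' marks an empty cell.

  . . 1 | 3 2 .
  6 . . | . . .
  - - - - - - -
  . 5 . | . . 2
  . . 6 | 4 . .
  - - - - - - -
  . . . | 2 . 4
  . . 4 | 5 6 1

Step 1. [r3c3∈{3}] r3c3 is down to just 3, so r3c3=3.
Step 2. [r3c5∈{1}] nothing but 1 survives at r3c5, so r3c5=1.
Step 3. [r2c2∈{2,3,4}] row 2 places 3 nowhere but r2c2. So r2c2=3.
Step 4. [r2c6∈{5}] only 5 remains possible at r2c6 ⇒ r2c6=5.
Step 5. [r1c1∈{4,5}] across row 1, 5 lands solely at r1c1, so r1c1=5.
Step 6. [r5c5∈{3}] only 3 remains possible at r5c5 ⇒ r5c5=3.
Step 7. [r5c1∈{1}] only 1 remains possible at r5c1, so r5c1=1.
Step 8. [r4c1∈{2}] r4c1 has the single candidate 2 ⇒ r4c1=2.
Step 9. [r1c6∈{6}] nothing but 6 survives at r1c6, so r1c6=6.
Step 10. [r4c6∈{3}] only 3 remains possible at r4c6 ⇒ r4c6=3.
Step 11. [r3c1∈{4}] r3c1 is down to just 4, so r3c1=4.
Step 12. [r2c5∈{4}] r2c5's peers cover all but 4, so r2c5=4.
Step 13. [r2c4∈{1}] r2c4 is down to just 1. So r2c4=1.
Step 14. [r3c4∈{6}] nothing but 6 survives at r3c4, so r3c4=6.
Step 15. [r2c3∈{2}] only 2 remains possible at r2c3. So r2c3=2.
Step 16. [r5c2∈{6}] r5c2 is down to just 6 ⇒ r5c2=6.
Step 17. [r6c1∈{3}] nothing but 3 survives at r6c1, so r6c1=3.
Step 18. [r4c2∈{1}] only 1 remains possible at r4c2 ⇒ r4c2=1.
Step 19. [r1c2∈{4}] nothing but 4 survives at r1c2, so r1c2=4.
Step 20. [r5c3∈{5}] r5c3 has the single candidate 5. So r5c3=5.
Step 21. [r6c2∈{2}] nothing but 2 survives at r6c2 ⇒ r6c2=2.
Step 22. [r4c5∈{5}] r4c5 has the single candidate 5, so r4c5=5.

Answer: 5 4 1 3 2 6 / 6 3 2 1 4 5 / 4 5 3 6 1 2 / 2 1 6 4 5 3 / 1 6 5 2 3 4 / 3 2 4 5 6 1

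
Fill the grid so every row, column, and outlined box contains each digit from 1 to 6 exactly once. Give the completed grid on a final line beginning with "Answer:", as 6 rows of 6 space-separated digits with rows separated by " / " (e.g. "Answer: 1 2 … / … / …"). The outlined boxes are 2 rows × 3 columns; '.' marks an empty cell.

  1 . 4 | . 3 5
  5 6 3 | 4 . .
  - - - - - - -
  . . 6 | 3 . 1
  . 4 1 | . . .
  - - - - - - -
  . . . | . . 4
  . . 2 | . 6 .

Step 1. [r3c2∈{2,5}] in box 3, 5 fits only at r3c2. So r3c2=5.
Step 2. [r6c4∈{1,5}] across row 6, 5 lands solely at r6c4. So r6c4=5.
Step 3. [r2c6∈{2}] only 2 remains possible at r2c6, so r2c6=2.
Step 4. [r5c4∈{1,2}] col 4 places 1 nowhere but r5c4, so r5c4=1.
Step 5. [r4c4∈{2,6}] in col 4, 2 fits only at r4c4, so r4c4=2.
Step 6. [r5c2∈{3}] r5c2 has the single candidate 3, so r5c2=3.
Step 7. [r6c6∈{3}] r6c6's peers cover all but 3 ⇒ r6c6=3.
Step 8. [r5c3∈{5}] r5c3's peers cover all but 5, so r5c3=5.
Step 9. [r4c1∈{3}] r4c1's peers cover all but 3 ⇒ r4c1=3.
Step 10. [r2c5∈{1}] nothing but 1 survives at r2c5, so r2c5=1.
Step 11. [r4c6∈{6}] only 6 remains possible at r4c6 ⇒ r4c6=6.
Step 12. [r5c5∈{2}] r5c5 is down to just 2 ⇒ r5c5=2.
Step 13. [r3c5∈{4}] r3c5's peers cover all but 4. So r3c5=4.
Step 14. [r4c5∈{5}] only 5 remains possible at r4c5, so r4c5=5.
Step 15. [r6c1∈{4}] r6c1 has the single candidate 4 ⇒ r6c1=4.
Step 16. [r1c4∈{6}] nothing but 6 survives at r1c4 ⇒ r1c4=6.
Step 17. [r5c1∈{6}] r5c1 has the single candidate 6 ⇒ r5c1=6.
Step 18. [r6c2∈{1}] r6c2 has the single candidate 1. So r6c2=1.
Step 19. [r1c2∈{2}] only 2 remains possible at r1c2 ⇒ r1c2=2.
Step 20. [r3c1∈{2}] only 2 remains possible at r3c1. So r3c1=2.

Answer: 1 2 4 6 3 5 / 5 6 3 4 1 2 / 2 5 6 3 4 1 / 3 4 1 2 5 6 / 6 3 5 1 2 4 / 4 1 2 5 6 3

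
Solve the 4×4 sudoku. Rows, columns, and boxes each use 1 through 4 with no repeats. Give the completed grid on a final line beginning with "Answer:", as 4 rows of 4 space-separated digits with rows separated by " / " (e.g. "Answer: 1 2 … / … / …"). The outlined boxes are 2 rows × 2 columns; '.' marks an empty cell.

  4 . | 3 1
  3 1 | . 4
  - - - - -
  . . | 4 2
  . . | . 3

Step 1. [r4c1∈{1,2}] across col 1, 2 lands solely at r4c1, so r4c1=2.
Step 2. [r4c3∈{1}] nothing but 1 survives at r4c3 ⇒ r4c3=1.
Step 3. [r3c1∈{1}] nothing but 1 survives at r3c1. So r3c1=1.
Step 4. [r4c2∈{4}] only 4 remains possible at r4c2, so r4c2=4.
Step 5. [r1c2∈{2}] r1c2's peers cover all but 2 ⇒ r1c2=2.
Step 6. [r2c3∈{2}] r2c3's peers cover all but 2 ⇒ r2c3=2.
Step 7. [r3c2∈{3}] r3c2's peers cover all but 3, so r3c2=3.

Answer: 4 2 3 1 / 3 1 2 4 / 1 3 4 2 / 2 4 1 3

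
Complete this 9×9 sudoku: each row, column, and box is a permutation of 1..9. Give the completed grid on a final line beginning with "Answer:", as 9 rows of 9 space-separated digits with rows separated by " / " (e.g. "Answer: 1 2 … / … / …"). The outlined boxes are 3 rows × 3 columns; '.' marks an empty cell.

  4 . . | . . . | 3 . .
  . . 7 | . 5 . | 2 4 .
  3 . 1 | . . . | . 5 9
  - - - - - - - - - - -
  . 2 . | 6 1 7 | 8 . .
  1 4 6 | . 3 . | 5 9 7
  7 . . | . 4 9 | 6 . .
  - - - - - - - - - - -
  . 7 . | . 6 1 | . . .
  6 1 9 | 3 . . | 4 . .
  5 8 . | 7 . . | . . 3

Step 1. [r1c3∈{2,5,8}] r1c3 is the only open cell in box 1 admitting 2. So r1c3=2.
Step 2. [r6c4∈{2,5,8}] box 5 places 5 nowhere but r6c4, so r6c4=5.
Step 3. [r2c1∈{8,9}] r2c1 is the only open cell in col 1 admitting 8. So r2c1=8.
Step 4. [r7c1∈{2}] r7c1's peers cover all but 2 ⇒ r7c1=2.
Step 5. [r7c8∈{8}] nothing but 8 survives at r7c8, so r7c8=8.
Step 6. [r1c9∈{1,6,8}] across col 9, 8 lands solely at r1c9 ⇒ r1c9=8.
Step 7. [r2c9∈{1,6}] in col 9, 6 fits only at r2c9 ⇒ r2c9=6.
Step 8. [r1c8∈{1,7}] in box 3, 1 fits only at r1c8, so r1c8=1.
Step 9. [r1c4∈{9}] nothing but 9 survives at r1c4 ⇒ r1c4=9.
Step 10. [r8c6∈{2,5,8}] in col 6, 5 fits only at r8c6, so r8c6=5.
Step 11. [r8c9∈{2}] only 2 remains possible at r8c9. So r8c9=2.
Step 12. [r6c2∈{3}] only 3 remains possible at r6c2, so r6c2=3.
Step 13. [r7c4∈{4}] r7c4's peers cover all but 4, so r7c4=4.
Step 14. [r3c6∈{2,4,6,8}] across row 3, 4 lands solely at r3c6. So r3c6=4.
Step 15. [r5c6∈{2,8}] 8 has one home in col 6: r5c6, so r5c6=8.
Step 16. [r9c5∈{2,9}] col 5 places 9 nowhere but r9c5 ⇒ r9c5=9.
Step 17. [r3c5∈{2,7,8}] col 5 places 2 nowhere but r3c5, so r3c5=2.
Step 18. [r1c6∈{6}] only 6 remains possible at r1c6 ⇒ r1c6=6.
Step 19. [r5c4∈{2}] r5c4 has the single candidate 2 ⇒ r5c4=2.
Step 20. [r7c7∈{9}] only 9 remains possible at r7c7, so r7c7=9.
Step 21. [r9c6∈{2}] nothing but 2 survives at r9c6 ⇒ r9c6=2.
Step 22. [r7c3∈{3}] only 3 remains possible at r7c3. So r7c3=3.
Step 23. [r4c1∈{9}] nothing but 9 survives at r4c1, so r4c1=9.
Step 24. [r6c9∈{1}] nothing but 1 survives at r6c9, so r6c9=1.
Step 25. [r2c2∈{9}] nothing but 9 survives at r2c2. So r2c2=9.
Step 26. [r9c8∈{6}] nothing but 6 survives at r9c8. So r9c8=6.
Step 27. [r8c5∈{8}] r8c5's peers cover all but 8 ⇒ r8c5=8.
Step 28. [r4c3∈{5}] nothing but 5 survives at r4c3 ⇒ r4c3=5.
Step 29. [r3c4∈{8}] r3c4 has the single candidate 8, so r3c4=8.
Step 30. [r8c8∈{7}] nothing but 7 survives at r8c8 ⇒ r8c8=7.
Step 31. [r1c2∈{5}] r1c2 is down to just 5. So r1c2=5.
Step 32. [r2c6∈{3}] r2c6 has the single candidate 3 ⇒ r2c6=3.
Step 33. [r1c5∈{7}] only 7 remains possible at r1c5, so r1c5=7.
Step 34. [r9c3∈{4}] r9c3 has the single candidate 4. So r9c3=4.
Step 35. [r4c8∈{3}] nothing but 3 survives at r4c8, so r4c8=3.
Step 36. [r7c9∈{5}] nothing but 5 survives at r7c9 ⇒ r7c9=5.
Step 37. [r6c8∈{2}] r6c8 has the single candidate 2. So r6c8=2.
Step 38. [r2c4∈{1}] r2c4 is down to just 1. So r2c4=1.
Step 39. [r4c9∈{4}] r4c9 is down to just 4, so r4c9=4.
Step 40. [r3c7∈{7}] r3c7 has the single candidate 7, so r3c7=7.
Step 41. [r3c2∈{6}] only 6 remains possible at r3c2, so r3c2=6.
Step 42. [r6c3∈{8}] only 8 remains possible at r6c3, so r6c3=8.
Step 43. [r9c7∈{1}] only 1 remains possible at r9c7 ⇒ r9c7=1.

Answer: 4 5 2 9 7 6 3 1 8 / 8 9 7 1 5 3 2 4 6 / 3 6 1 8 2 4 7 5 9 / 9 2 5 6 1 7 8 3 4 / 1 4 6 2 3 8 5 9 7 / 7 3 8 5 4 9 6 2 1 / 2 7 3 4 6 1 9 8 5 / 6 1 9 3 8 5 4 7 2 / 5 8 4 7 9 2 1 6 3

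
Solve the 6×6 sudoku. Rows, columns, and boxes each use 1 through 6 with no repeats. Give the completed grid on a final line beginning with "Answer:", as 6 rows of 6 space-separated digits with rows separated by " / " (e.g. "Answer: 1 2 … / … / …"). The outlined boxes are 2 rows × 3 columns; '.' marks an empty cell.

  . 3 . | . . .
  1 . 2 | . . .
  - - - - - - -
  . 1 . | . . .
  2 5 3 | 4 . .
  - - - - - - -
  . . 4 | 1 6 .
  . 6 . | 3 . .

Step 1. [r4c6∈{1,6}] 6 has one home in row 4: r4c6. So r4c6=6.
Step 2. [r6c1∈{5}] r6c1 has the single candidate 5. So r6c1=5.
Step 3. [r1c3∈{5,6}] r1c3 is the only open cell in col 3 admitting 5, so r1c3=5.
Step 4. [r5c6∈{2,5}] 5 has one home in row 5: r5c6. So r5c6=5.
Step 5. [r2c2∈{4}] r2c2's peers cover all but 4, so r2c2=4.
Step 6. [r1c6∈{1,2,4}] r1c6 is the only open cell in col 6 admitting 1, so r1c6=1.
Step 7. [r2c6∈{3}] r2c6 has the single candidate 3, so r2c6=3.
Step 8. [r3c6∈{2}] r3c6 has the single candidate 2, so r3c6=2.
Step 9. [r1c5∈{2,4}] in row 1, 4 fits only at r1c5. So r1c5=4.
Step 10. [r1c1∈{6}] only 6 remains possible at r1c1 ⇒ r1c1=6.
Step 11. [r2c5∈{5}] only 5 remains possible at r2c5. So r2c5=5.
Step 12. [r3c1∈{4}] r3c1 has the single candidate 4 ⇒ r3c1=4.
Step 13. [r2c4∈{6}] r2c4 has the single candidate 6, so r2c4=6.
Step 14. [r3c3∈{6}] only 6 remains possible at r3c3, so r3c3=6.
Step 15. [r5c2∈{2}] r5c2 has the single candidate 2 ⇒ r5c2=2.
Step 16. [r5c1∈{3}] r5c1 is down to just 3 ⇒ r5c1=3.
Step 17. [r6c5∈{2}] nothing but 2 survives at r6c5, so r6c5=2.
Step 18. [r6c3∈{1}] r6c3's peers cover all but 1, so r6c3=1.
Step 19. [r1c4∈{2}] r1c4's peers cover all but 2, so r1c4=2.
Step 20. [r3c5∈{3}] r3c5's peers cover all but 3. So r3c5=3.
Step 21. [r6c6∈{4}] r6c6 has the single candidate 4, so r6c6=4.
Step 22. [r4c5∈{1}] r4c5 has the single candidate 1. So r4c5=1.
Step 23. [r3c4∈{5}] r3c4 is down to just 5. So r3c4=5.

Answer: 6 3 5 2 4 1 / 1 4 2 6 5 3 / 4 1 6 5 3 2 / 2 5 3 4 1 6 / 3 2 4 1 6 5 / 5 6 1 3 2 4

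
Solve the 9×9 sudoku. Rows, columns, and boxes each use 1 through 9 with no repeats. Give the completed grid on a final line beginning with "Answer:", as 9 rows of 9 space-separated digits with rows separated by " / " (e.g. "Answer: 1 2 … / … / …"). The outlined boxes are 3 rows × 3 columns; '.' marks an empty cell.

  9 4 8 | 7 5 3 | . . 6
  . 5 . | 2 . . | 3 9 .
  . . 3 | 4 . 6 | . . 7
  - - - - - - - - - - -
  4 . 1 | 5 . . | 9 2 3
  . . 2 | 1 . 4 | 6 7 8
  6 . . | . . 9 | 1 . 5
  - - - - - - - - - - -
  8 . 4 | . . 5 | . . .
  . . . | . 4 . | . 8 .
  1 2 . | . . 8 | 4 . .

Step 1. [r6c3∈{7}] only 7 remains possible at r6c3. So r6c3=7.
Step 2. [r9c5∈{3,6,7,9}] in row 9, 7 fits only at r9c5. So r9c5=7.
Step 3. [r5c5∈{3}] only 3 remains possible at r5c5, so r5c5=3.
Step 4. [r8c1∈{3,5,7}] across col 1, 3 lands solely at r8c1 ⇒ r8c1=3.
Step 5. [r2c6∈{1}] only 1 remains possible at r2c6 ⇒ r2c6=1.
Step 6. [r7c5∈{1,2,6,9}] in col 5, 1 fits only at r7c5, so r7c5=1.
Step 7. [r9c9∈{9}] nothing but 9 survives at r9c9, so r9c9=9.
Step 8. [r8c3∈{5,6,9}] 9 has one home in col 3: r8c3. So r8c3=9.
Step 9. [r8c7∈{2,5,7}] 5 has one home in row 8: r8c7, so r8c7=5.
Step 10. [r6c4∈{8}] r6c4 has the single candidate 8 ⇒ r6c4=8.
Step 11. [r8c4∈{6}] r8c4 is down to just 6 ⇒ r8c4=6.
Step 12. [r7c2∈{6,7}] 6 has one home in col 2: r7c2 ⇒ r7c2=6.
Step 13. [r3c7∈{2,8}] 8 has one home in col 7: r3c7 ⇒ r3c7=8.
Step 14. [r9c4∈{3}] nothing but 3 survives at r9c4 ⇒ r9c4=3.
Step 15. [r7c9∈{2}] r7c9 is down to just 2. So r7c9=2.
Step 16. [r3c8∈{1,5}] in row 3, 5 fits only at r3c8, so r3c8=5.
Step 17. [r8c2∈{7}] r8c2 is down to just 7, so r8c2=7.
Step 18. [r4c2∈{8}] r4c2 has the single candidate 8 ⇒ r4c2=8.
Step 19. [r6c2∈{3}] only 3 remains possible at r6c2, so r6c2=3.
Step 20. [r4c5∈{6}] r4c5 is down to just 6, so r4c5=6.
Step 21. [r6c8∈{4}] r6c8's peers cover all but 4 ⇒ r6c8=4.
Step 22. [r9c3∈{5}] r9c3 is down to just 5. So r9c3=5.
Step 23. [r3c2∈{1}] r3c2 is down to just 1 ⇒ r3c2=1.
Step 24. [r5c1∈{5}] r5c1 has the single candidate 5. So r5c1=5.
Step 25. [r2c3∈{6}] r2c3 is down to just 6. So r2c3=6.
Step 26. [r9c8∈{6}] only 6 remains possible at r9c8, so r9c8=6.
Step 27. [r2c9∈{4}] r2c9 is down to just 4 ⇒ r2c9=4.
Step 28. [r3c5∈{9}] nothing but 9 survives at r3c5. So r3c5=9.
Step 29. [r1c7∈{2}] r1c7 is down to just 2 ⇒ r1c7=2.
Step 30. [r3c1∈{2}] nothing but 2 survives at r3c1. So r3c1=2.
Step 31. [r7c4∈{9}] nothing but 9 survives at r7c4, so r7c4=9.
Step 32. [r8c9∈{1}] r8c9 is down to just 1 ⇒ r8c9=1.
Step 33. [r5c2∈{9}] r5c2 is down to just 9. So r5c2=9.
Step 34. [r7c7∈{7}] r7c7's peers cover all but 7, so r7c7=7.
Step 35. [r1c8∈{1}] r1c8 has the single candidate 1 ⇒ r1c8=1.
Step 36. [r4c6∈{7}] only 7 remains possible at r4c6, so r4c6=7.
Step 37. [r8c6∈{2}] only 2 remains possible at r8c6, so r8c6=2.
Step 38. [r2c5∈{8}] only 8 remains possible at r2c5. So r2c5=8.
Step 39. [r6c5∈{2}] only 2 remains possible at r6c5 ⇒ r6c5=2.
Step 40. [r7c8∈{3}] r7c8 is down to just 3 ⇒ r7c8=3.
Step 41. [r2c1∈{7}] r2c1's peers cover all but 7. So r2c1=7.

Answer: 9 4 8 7 5 3 2 1 6 / 7 5 6 2 8 1 3 9 4 / 2 1 3 4 9 6 8 5 7 / 4 8 1 5 6 7 9 2 3 / 5 9 2 1 3 4 6 7 8 / 6 3 7 8 2 9 1 4 5 / 8 6 4 9 1 5 7 3 2 / 3 7 9 6 4 2 5 8 1 / 1 2 5 3 7 8 4 6 9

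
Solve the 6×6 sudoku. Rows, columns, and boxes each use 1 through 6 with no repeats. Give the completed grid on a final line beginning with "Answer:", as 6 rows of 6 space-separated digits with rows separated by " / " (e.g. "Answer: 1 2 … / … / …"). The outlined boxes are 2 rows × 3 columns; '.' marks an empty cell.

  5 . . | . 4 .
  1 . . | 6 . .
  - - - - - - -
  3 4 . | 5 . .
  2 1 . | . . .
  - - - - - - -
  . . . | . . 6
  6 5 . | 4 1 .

Step 1. [r4c4∈{3}] r4c4's peers cover all but 3, so r4c4=3.
Step 2. [r5c4∈{2}] only 2 remains possible at r5c4 ⇒ r5c4=2.
Step 3. [r5c2∈{3}] r5c2 has the single candidate 3, so r5c2=3.
Step 4. [r2c2∈{2}] r2c2 has the single candidate 2, so r2c2=2.
Step 5. [r2c5∈{3,5}] 3 has one home in col 5: r2c5. So r2c5=3.
Step 6. [r3c3∈{6}] only 6 remains possible at r3c3. So r3c3=6.
Step 7. [r3c6∈{1,2}] r3c6 is the only open cell in row 3 admitting 1, so r3c6=1.
Step 8. [r2c3∈{4}] nothing but 4 survives at r2c3. So r2c3=4.
Step 9. [r6c3∈{2}] only 2 remains possible at r6c3 ⇒ r6c3=2.
Step 10. [r1c2∈{6}] r1c2 has the single candidate 6, so r1c2=6.
Step 11. [r5c5∈{5}] r5c5's peers cover all but 5. So r5c5=5.
Step 12. [r1c3∈{3}] nothing but 3 survives at r1c3 ⇒ r1c3=3.
Step 13. [r4c6∈{4}] only 4 remains possible at r4c6 ⇒ r4c6=4.
Step 14. [r2c6∈{5}] only 5 remains possible at r2c6, so r2c6=5.
Step 15. [r5c3∈{1}] nothing but 1 survives at r5c3 ⇒ r5c3=1.
Step 16. [r6c6∈{3}] r6c6 has the single candidate 3 ⇒ r6c6=3.
Step 17. [r4c3∈{5}] r4c3 has the single candidate 5 ⇒ r4c3=5.
Step 18. [r1c6∈{2}] only 2 remains possible at r1c6. So r1c6=2.
Step 19. [r1c4∈{1}] nothing but 1 survives at r1c4, so r1c4=1.
Step 20. [r4c5∈{6}] r4c5 is down to just 6, so r4c5=6.
Step 21. [r3c5∈{2}] r3c5's peers cover all but 2 ⇒ r3c5=2.
Step 22. [r5c1∈{4}] r5c1 has the single candidate 4. So r5c1=4.

Answer: 5 6 3 1 4 2 / 1 2 4 6 3 5 / 3 4 6 5 2 1 / 2 1 5 3 6 4 / 4 3 1 2 5 6 / 6 5 2 4 1 3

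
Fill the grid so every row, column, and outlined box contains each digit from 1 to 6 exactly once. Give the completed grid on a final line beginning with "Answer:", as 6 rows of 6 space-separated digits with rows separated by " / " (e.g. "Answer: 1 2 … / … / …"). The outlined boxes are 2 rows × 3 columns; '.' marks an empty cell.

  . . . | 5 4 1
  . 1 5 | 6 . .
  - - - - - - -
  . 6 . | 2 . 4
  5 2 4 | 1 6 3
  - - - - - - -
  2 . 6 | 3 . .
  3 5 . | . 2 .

Step 1. [r3c3∈{1,3}] 3 has one home in row 3: r3c3, so r3c3=3.
Step 2. [r5c5∈{1,5}] across row 5, 1 lands solely at r5c5. So r5c5=1.
Step 3. [r6c4∈{4}] nothing but 4 survives at r6c4, so r6c4=4.
Step 4. [r5c2∈{4}] only 4 remains possible at r5c2 ⇒ r5c2=4.
Step 5. [r2c6∈{2}] only 2 remains possible at r2c6, so r2c6=2.
Step 6. [r2c5∈{3}] r2c5 is down to just 3 ⇒ r2c5=3.
Step 7. [r5c6∈{5}] only 5 remains possible at r5c6. So r5c6=5.
Step 8. [r3c5∈{5}] only 5 remains possible at r3c5. So r3c5=5.
Step 9. [r3c1∈{1}] nothing but 1 survives at r3c1, so r3c1=1.
Step 10. [r6c3∈{1}] r6c3's peers cover all but 1 ⇒ r6c3=1.
Step 11. [r1c1∈{6}] nothing but 6 survives at r1c1 ⇒ r1c1=6.
Step 12. [r6c6∈{6}] nothing but 6 survives at r6c6 ⇒ r6c6=6.
Step 13. [r1c2∈{3}] only 3 remains possible at r1c2. So r1c2=3.
Step 14. [r2c1∈{4}] r2c1 is down to just 4 ⇒ r2c1=4.
Step 15. [r1c3∈{2}] only 2 remains possible at r1c3 ⇒ r1c3=2.

Answer: 6 3 2 5 4 1 / 4 1 5 6 3 2 / 1 6 3 2 5 4 / 5 2 4 1 6 3 / 2 4 6 3 1 5 / 3 5 1 4 2 6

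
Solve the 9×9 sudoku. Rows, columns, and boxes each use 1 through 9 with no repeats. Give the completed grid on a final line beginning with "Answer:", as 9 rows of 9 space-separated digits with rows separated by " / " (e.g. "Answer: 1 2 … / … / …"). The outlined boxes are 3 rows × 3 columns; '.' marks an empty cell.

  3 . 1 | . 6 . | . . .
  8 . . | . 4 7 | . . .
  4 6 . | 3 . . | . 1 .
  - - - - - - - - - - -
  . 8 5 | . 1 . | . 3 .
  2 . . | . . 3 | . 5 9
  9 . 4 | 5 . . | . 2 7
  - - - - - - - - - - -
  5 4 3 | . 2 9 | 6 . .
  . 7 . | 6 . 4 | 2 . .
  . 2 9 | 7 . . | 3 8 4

Step 1. [r6c5∈{8}] r6c5's peers cover all but 8. So r6c5=8.
Step 2. [r8c9∈{1,5}] 5 has one home in box 9: r8c9. So r8c9=5.
Step 3. [r4c4∈{2,4,9}] r4c4 is the only open cell in row 4 admitting 9 ⇒ r4c4=9.
Step 4. [r5c7∈{1,4,8}] across row 5, 8 lands solely at r5c7, so r5c7=8.
Step 5. [r9c6∈{1,5}] across col 6, 1 lands solely at r9c6. So r9c6=1.
Step 6. [r4c9∈{6}] nothing but 6 survives at r4c9, so r4c9=6.
Step 7. [r1c8∈{4,7,9}] across col 8, 4 lands solely at r1c8 ⇒ r1c8=4.
Step 8. [r3c3∈{2,7}] across box 1, 7 lands solely at r3c3, so r3c3=7.
Step 9. [r4c6∈{2}] nothing but 2 survives at r4c6, so r4c6=2.
Step 10. [r3c9∈{2,8}] 2 has one home in row 3: r3c9, so r3c9=2.
Step 11. [r3c6∈{5,8}] r3c6 is the only open cell in row 3 admitting 8, so r3c6=8.
Step 12. [r1c6∈{5}] r1c6 has the single candidate 5. So r1c6=5.
Step 13. [r2c2∈{5,9}] 5 has one home in col 2: r2c2 ⇒ r2c2=5.
Step 14. [r2c7∈{9}] nothing but 9 survives at r2c7, so r2c7=9.
Step 15. [r6c2∈{1,3}] 3 has one home in row 6: r6c2. So r6c2=3.
Step 16. [r1c4∈{2}] r1c4's peers cover all but 2. So r1c4=2.
Step 17. [r9c1∈{6}] only 6 remains possible at r9c1, so r9c1=6.
Step 18. [r9c5∈{5}] r9c5 has the single candidate 5 ⇒ r9c5=5.
Step 19. [r6c7∈{1}] r6c7 is down to just 1, so r6c7=1.
Step 20. [r3c7∈{5}] only 5 remains possible at r3c7, so r3c7=5.
Step 21. [r1c7∈{7}] nothing but 7 survives at r1c7 ⇒ r1c7=7.
Step 22. [r8c3∈{8}] only 8 remains possible at r8c3. So r8c3=8.
Step 23. [r1c9∈{8}] r1c9's peers cover all but 8, so r1c9=8.
Step 24. [r8c8∈{9}] r8c8 is down to just 9, so r8c8=9.
Step 25. [r5c3∈{6}] r5c3 has the single candidate 6 ⇒ r5c3=6.
Step 26. [r2c8∈{6}] nothing but 6 survives at r2c8. So r2c8=6.
Step 27. [r4c1∈{7}] only 7 remains possible at r4c1. So r4c1=7.
Step 28. [r5c5∈{7}] r5c5 is down to just 7, so r5c5=7.
Step 29. [r8c1∈{1}] r8c1's peers cover all but 1. So r8c1=1.
Step 30. [r2c3∈{2}] nothing but 2 survives at r2c3, so r2c3=2.
Step 31. [r2c9∈{3}] r2c9 has the single candidate 3 ⇒ r2c9=3.
Step 32. [r5c2∈{1}] nothing but 1 survives at r5c2, so r5c2=1.
Step 33. [r8c5∈{3}] r8c5's peers cover all but 3. So r8c5=3.
Step 34. [r2c4∈{1}] nothing but 1 survives at r2c4, so r2c4=1.
Step 35. [r4c7∈{4}] r4c7 is down to just 4. So r4c7=4.
Step 36. [r6c6∈{6}] r6c6's peers cover all but 6 ⇒ r6c6=6.
Step 37. [r7c4∈{8}] r7c4 is down to just 8. So r7c4=8.
Step 38. [r1c2∈{9}] r1c2's peers cover all but 9, so r1c2=9.
Step 39. [r5c4∈{4}] r5c4 has the single candidate 4, so r5c4=4.
Step 40. [r7c9∈{1}] r7c9 is down to just 1. So r7c9=1.
Step 41. [r7c8∈{7}] r7c8 has the single candidate 7 ⇒ r7c8=7.
Step 42. [r3c5∈{9}] r3c5's peers cover all but 9 ⇒ r3c5=9.

Answer: 3 9 1 2 6 5 7 4 8 / 8 5 2 1 4 7 9 6 3 / 4 6 7 3 9 8 5 1 2 / 7 8 5 9 1 2 4 3 6 / 2 1 6 4 7 3 8 5 9 / 9 3 4 5 8 6 1 2 7 / 5 4 3 8 2 9 6 7 1 / 1 7 8 6 3 4 2 9 5 / 6 2 9 7 5 1 3 8 4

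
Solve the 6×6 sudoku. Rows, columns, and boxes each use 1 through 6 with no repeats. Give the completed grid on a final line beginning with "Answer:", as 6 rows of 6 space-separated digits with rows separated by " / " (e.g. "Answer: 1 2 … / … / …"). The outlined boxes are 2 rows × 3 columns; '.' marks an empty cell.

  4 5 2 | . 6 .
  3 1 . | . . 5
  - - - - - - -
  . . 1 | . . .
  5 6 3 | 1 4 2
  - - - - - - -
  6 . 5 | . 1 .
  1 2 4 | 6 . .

Step 1. [r6c6∈{3}] nothing but 3 survives at r6c6 ⇒ r6c6=3.
Step 2. [r5c4∈{2,4}] in row 5, 2 fits only at r5c4 ⇒ r5c4=2.
Step 3. [r3c5∈{3,5}] 3 has one home in col 5: r3c5. So r3c5=3.
Step 4. [r6c5∈{5}] r6c5's peers cover all but 5. So r6c5=5.
Step 5. [r3c6∈{6}] r3c6 is down to just 6 ⇒ r3c6=6.
Step 6. [r2c3∈{6}] r2c3's peers cover all but 6, so r2c3=6.
Step 7. [r1c4∈{3}] r1c4 has the single candidate 3. So r1c4=3.
Step 8. [r5c6∈{4}] only 4 remains possible at r5c6. So r5c6=4.
Step 9. [r3c2∈{4}] r3c2 has the single candidate 4 ⇒ r3c2=4.
Step 10. [r2c5∈{2}] r2c5 has the single candidate 2 ⇒ r2c5=2.
Step 11. [r3c1∈{2}] nothing but 2 survives at r3c1. So r3c1=2.
Step 12. [r5c2∈{3}] r5c2 is down to just 3. So r5c2=3.
Step 13. [r1c6∈{1}] r1c6's peers cover all but 1, so r1c6=1.
Step 14. [r2c4∈{4}] nothing but 4 survives at r2c4 ⇒ r2c4=4.
Step 15. [r3c4∈{5}] r3c4's peers cover all but 5 ⇒ r3c4=5.

Answer: 4 5 2 3 6 1 / 3 1 6 4 2 5 / 2 4 1 5 3 6 / 5 6 3 1 4 2 / 6 3 5 2 1 4 / 1 2 4 6 5 3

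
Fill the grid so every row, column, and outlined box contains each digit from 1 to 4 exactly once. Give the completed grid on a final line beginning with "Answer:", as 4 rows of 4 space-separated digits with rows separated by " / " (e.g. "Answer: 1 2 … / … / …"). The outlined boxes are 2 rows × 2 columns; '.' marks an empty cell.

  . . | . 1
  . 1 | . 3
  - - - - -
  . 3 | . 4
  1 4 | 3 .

Step 1. [r3c1∈{2}] only 2 remains possible at r3c1, so r3c1=2.
Step 2. [r2c3∈{2,4}] across row 2, 2 lands solely at r2c3 ⇒ r2c3=2.
Step 3. [r2c1∈{4}] nothing but 4 survives at r2c1, so r2c1=4.
Step 4. [r1c3∈{4}] r1c3 has the single candidate 4 ⇒ r1c3=4.
Step 5. [r1c1∈{3}] r1c1 has the single candidate 3. So r1c1=3.
Step 6. [r3c3∈{1}] only 1 remains possible at r3c3. So r3c3=1.
Step 7. [r4c4∈{2}] nothing but 2 survives at r4c4, so r4c4=2.
Step 8. [r1c2∈{2}] r1c2 is down to just 2. So r1c2=2.

Answer: 3 2 4 1 / 4 1 2 3 / 2 3 1 4 / 1 4 3 2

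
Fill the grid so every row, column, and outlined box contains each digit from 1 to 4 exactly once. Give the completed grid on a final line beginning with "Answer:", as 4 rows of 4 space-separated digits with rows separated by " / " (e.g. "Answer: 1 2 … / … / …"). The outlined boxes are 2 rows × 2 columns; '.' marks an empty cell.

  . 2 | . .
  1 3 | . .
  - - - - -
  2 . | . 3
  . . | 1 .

Step 1. [r3c3∈{4}] r3c3's peers cover all but 4 ⇒ r3c3=4.
Step 2. [r1c1∈{4}] nothing but 4 survives at r1c1. So r1c1=4.
Step 3. [r4c4∈{2}] r4c4 has the single candidate 2. So r4c4=2.
Step 4. [r1c4∈{1}] r1c4 has the single candidate 1 ⇒ r1c4=1.
Step 5. [r2c3∈{2}] only 2 remains possible at r2c3 ⇒ r2c3=2.
Step 6. [r4c1∈{3}] r4c1 has the single candidate 3, so r4c1=3.
Step 7. [r4c2∈{4}] r4c2 is down to just 4. So r4c2=4.
Step 8. [r2c4∈{4}] r2c4 has the single candidate 4, so r2c4=4.
Step 9. [r3c2∈{1}] r3c2 is down to just 1, so r3c2=1.
Step 10. [r1c3∈{3}] only 3 remains possible at r1c3. So r1c3=3.

Answer: 4 2 3 1 / 1 3 2 4 / 2 1 4 3 / 3 4 1 2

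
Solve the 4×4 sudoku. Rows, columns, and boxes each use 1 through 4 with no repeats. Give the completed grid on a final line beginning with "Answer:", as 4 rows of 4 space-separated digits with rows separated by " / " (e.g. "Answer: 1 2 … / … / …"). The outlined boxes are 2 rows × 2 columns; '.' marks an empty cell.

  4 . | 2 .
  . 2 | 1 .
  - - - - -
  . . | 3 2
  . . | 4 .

Step 1. [r2c1∈{3}] r2c1's peers cover all but 3 ⇒ r2c1=3.
Step 2. [r3c1∈{1}] only 1 remains possible at r3c1, so r3c1=1.
Step 3. [r2c4∈{4}] only 4 remains possible at r2c4, so r2c4=4.
Step 4. [r1c2∈{1}] only 1 remains possible at r1c2. So r1c2=1.
Step 5. [r1c4∈{3}] r1c4's peers cover all but 3. So r1c4=3.
Step 6. [r4c2∈{3}] r4c2's peers cover all but 3, so r4c2=3.
Step 7. [r4c4∈{1}] r4c4's peers cover all but 1, so r4c4=1.
Step 8. [r4c1∈{2}] nothing but 2 survives at r4c1, so r4c1=2.
Step 9. [r3c2∈{4}] r3c2 is down to just 4 ⇒ r3c2=4.

Answer: 4 1 2 3 / 3 2 1 4 / 1 4 3 2 / 2 3 4 1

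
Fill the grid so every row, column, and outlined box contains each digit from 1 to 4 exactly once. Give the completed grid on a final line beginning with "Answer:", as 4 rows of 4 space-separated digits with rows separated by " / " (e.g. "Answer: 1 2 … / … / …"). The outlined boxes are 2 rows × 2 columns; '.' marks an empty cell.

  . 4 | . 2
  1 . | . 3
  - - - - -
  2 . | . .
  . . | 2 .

Step 1. [r3c3∈{1,3,4}] col 3 places 3 nowhere but r3c3, so r3c3=3.
Step 2. [r3c4∈{1,4}] 4 has one home in row 3: r3c4, so r3c4=4.
Step 3. [r4c2∈{1,3}] 3 has one home in col 2: r4c2 ⇒ r4c2=3.
Step 4. [r3c2∈{1}] nothing but 1 survives at r3c2. So r3c2=1.
Step 5. [r4c1∈{4}] r4c1 has the single candidate 4. So r4c1=4.
Step 6. [r2c2∈{2}] r2c2's peers cover all but 2. So r2c2=2.
Step 7. [r1c3∈{1}] r1c3 has the single candidate 1. So r1c3=1.
Step 8. [r1c1∈{3}] r1c1's peers cover all but 3. So r1c1=3.
Step 9. [r4c4∈{1}] r4c4's peers cover all but 1. So r4c4=1.
Step 10. [r2c3∈{4}] only 4 remains possible at r2c3, so r2c3=4.

Answer: 3 4 1 2 / 1 2 4 3 / 2 1 3 4 / 4 3 2 1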